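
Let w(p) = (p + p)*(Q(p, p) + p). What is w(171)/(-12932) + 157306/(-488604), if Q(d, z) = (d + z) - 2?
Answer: -5463980840/394914183 ≈ -13.836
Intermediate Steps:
Q(d, z) = -2 + d + z
w(p) = 2*p*(-2 + 3*p) (w(p) = (p + p)*((-2 + p + p) + p) = (2*p)*((-2 + 2*p) + p) = (2*p)*(-2 + 3*p) = 2*p*(-2 + 3*p))
w(171)/(-12932) + 157306/(-488604) = (2*171*(-2 + 3*171))/(-12932) + 157306/(-488604) = (2*171*(-2 + 513))*(-1/12932) + 157306*(-1/488604) = (2*171*511)*(-1/12932) - 78653/244302 = 174762*(-1/12932) - 78653/244302 = -87381/6466 - 78653/244302 = -5463980840/394914183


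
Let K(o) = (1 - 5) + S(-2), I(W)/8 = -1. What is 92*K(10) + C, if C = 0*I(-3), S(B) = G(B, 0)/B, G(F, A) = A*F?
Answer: -368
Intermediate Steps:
I(W) = -8 (I(W) = 8*(-1) = -8)
S(B) = 0 (S(B) = (0*B)/B = 0/B = 0)
C = 0 (C = 0*(-8) = 0)
K(o) = -4 (K(o) = (1 - 5) + 0 = -4 + 0 = -4)
92*K(10) + C = 92*(-4) + 0 = -368 + 0 = -368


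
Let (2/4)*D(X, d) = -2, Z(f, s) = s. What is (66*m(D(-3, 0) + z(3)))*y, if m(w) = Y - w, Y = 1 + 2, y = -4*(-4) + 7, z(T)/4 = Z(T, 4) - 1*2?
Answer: -1518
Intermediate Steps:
z(T) = 8 (z(T) = 4*(4 - 1*2) = 4*(4 - 2) = 4*2 = 8)
D(X, d) = -4 (D(X, d) = 2*(-2) = -4)
y = 23 (y = 16 + 7 = 23)
Y = 3
m(w) = 3 - w
(66*m(D(-3, 0) + z(3)))*y = (66*(3 - (-4 + 8)))*23 = (66*(3 - 1*4))*23 = (66*(3 - 4))*23 = (66*(-1))*23 = -66*23 = -1518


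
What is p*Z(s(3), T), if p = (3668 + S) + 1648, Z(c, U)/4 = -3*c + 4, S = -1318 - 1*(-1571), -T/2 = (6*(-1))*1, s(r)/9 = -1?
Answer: 690556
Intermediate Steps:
s(r) = -9 (s(r) = 9*(-1) = -9)
T = 12 (T = -2*6*(-1) = -(-12) = -2*(-6) = 12)
S = 253 (S = -1318 + 1571 = 253)
Z(c, U) = 16 - 12*c (Z(c, U) = 4*(-3*c + 4) = 4*(4 - 3*c) = 16 - 12*c)
p = 5569 (p = (3668 + 253) + 1648 = 3921 + 1648 = 5569)
p*Z(s(3), T) = 5569*(16 - 12*(-9)) = 5569*(16 + 108) = 5569*124 = 690556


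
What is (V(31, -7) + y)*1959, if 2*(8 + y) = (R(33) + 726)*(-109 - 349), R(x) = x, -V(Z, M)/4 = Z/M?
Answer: -2383337031/7 ≈ -3.4048e+8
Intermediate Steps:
V(Z, M) = -4*Z/M
y = -173819 (y = -8 + ((33 + 726)*(-109 - 349))/2 = -8 + (759*(-458))/2 = -8 + (½)*(-347622) = -8 - 173811 = -173819)
(V(31, -7) + y)*1959 = (-4*31/(-7) - 173819)*1959 = (-4*31*(-⅐) - 173819)*1959 = (124/7 - 173819)*1959 = -1216609/7*1959 = -2383337031/7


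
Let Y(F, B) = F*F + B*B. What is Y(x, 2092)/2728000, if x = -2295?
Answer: 9643489/2728000 ≈ 3.5350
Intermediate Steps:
Y(F, B) = B**2 + F**2 (Y(F, B) = F**2 + B**2 = B**2 + F**2)
Y(x, 2092)/2728000 = (2092**2 + (-2295)**2)/2728000 = (4376464 + 5267025)*(1/2728000) = 9643489*(1/2728000) = 9643489/2728000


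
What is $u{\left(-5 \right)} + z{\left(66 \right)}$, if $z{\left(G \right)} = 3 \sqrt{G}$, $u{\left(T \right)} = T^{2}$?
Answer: $25 + 3 \sqrt{66} \approx 49.372$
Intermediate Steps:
$u{\left(-5 \right)} + z{\left(66 \right)} = \left(-5\right)^{2} + 3 \sqrt{66} = 25 + 3 \sqrt{66}$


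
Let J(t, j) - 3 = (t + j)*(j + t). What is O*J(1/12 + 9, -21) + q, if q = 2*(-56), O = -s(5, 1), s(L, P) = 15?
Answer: -109781/48 ≈ -2287.1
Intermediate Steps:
O = -15 (O = -1*15 = -15)
q = -112
J(t, j) = 3 + (j + t)² (J(t, j) = 3 + (t + j)*(j + t) = 3 + (j + t)*(j + t) = 3 + (j + t)²)
O*J(1/12 + 9, -21) + q = -15*(3 + (-21 + (1/12 + 9))²) - 112 = -15*(3 + (-21 + 109/12)²) - 112 = -15*(3 + (-143/12)²) - 112 = -15*(3 + 20449/144) - 112 = -15*20881/144 - 112 = -104405/48 - 112 = -109781/48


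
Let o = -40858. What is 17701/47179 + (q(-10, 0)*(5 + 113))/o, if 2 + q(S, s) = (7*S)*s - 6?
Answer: 383882217/963819791 ≈ 0.39829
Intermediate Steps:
q(S, s) = -8 + 7*S*s (q(S, s) = -2 + ((7*S)*s - 6) = -2 + (7*S*s - 6) = -2 + (-6 + 7*S*s) = -8 + 7*S*s)
17701/47179 + (q(-10, 0)*(5 + 113))/o = 17701/47179 + ((-8 + 7*(-10)*0)*(5 + 113))/(-40858) = 17701*(1/47179) + ((-8 + 0)*118)*(-1/40858) = 17701/47179 - 8*118*(-1/40858) = 17701/47179 - 944*(-1/40858) = 17701/47179 + 472/20429 = 383882217/963819791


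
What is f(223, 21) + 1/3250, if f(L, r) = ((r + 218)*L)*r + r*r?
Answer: 3638953501/3250 ≈ 1.1197e+6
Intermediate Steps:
f(L, r) = r² + L*r*(218 + r) (f(L, r) = ((218 + r)*L)*r + r² = (L*(218 + r))*r + r² = L*r*(218 + r) + r² = r² + L*r*(218 + r))
f(223, 21) + 1/3250 = 21*(21 + 218*223 + 223*21) + 1/3250 = 21*(21 + 48614 + 4683) + 1/3250 = 21*53318 + 1/3250 = 1119678 + 1/3250 = 3638953501/3250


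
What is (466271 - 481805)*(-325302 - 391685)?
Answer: 11137676058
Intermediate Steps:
(466271 - 481805)*(-325302 - 391685) = -15534*(-716987) = 11137676058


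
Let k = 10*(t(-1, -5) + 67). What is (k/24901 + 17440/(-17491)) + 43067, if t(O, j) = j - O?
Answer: 18757123966087/435543391 ≈ 43066.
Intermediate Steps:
k = 630 (k = 10*((-5 - 1*(-1)) + 67) = 10*((-5 + 1) + 67) = 10*(-4 + 67) = 10*63 = 630)
(k/24901 + 17440/(-17491)) + 43067 = (630/24901 + 17440/(-17491)) + 43067 = (630*(1/24901) + 17440*(-1/17491)) + 43067 = (630/24901 - 17440/17491) + 43067 = -423254110/435543391 + 43067 = 18757123966087/435543391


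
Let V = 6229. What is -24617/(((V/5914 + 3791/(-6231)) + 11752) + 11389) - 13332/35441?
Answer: -43519007396691906/30222856550289179 ≈ -1.4399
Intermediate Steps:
-24617/(((V/5914 + 3791/(-6231)) + 11752) + 11389) - 13332/35441 = -24617/(((6229/5914 + 3791/(-6231)) + 11752) + 11389) - 13332/35441 = -24617/(((6229*(1/5914) + 3791*(-1/6231)) + 11752) + 11389) - 13332*1/35441 = -24617/(((6229/5914 - 3791/6231) + 11752) + 11389) - 13332/35441 = -24617/((16392925/36850134 + 11752) + 11389) - 13332/35441 = -24617/(433079167693/36850134 + 11389) - 13332/35441 = -24617/852765343819/36850134 - 13332/35441 = -24617*36850134/852765343819 - 13332/35441 = -907139748678/852765343819 - 13332/35441 = -43519007396691906/30222856550289179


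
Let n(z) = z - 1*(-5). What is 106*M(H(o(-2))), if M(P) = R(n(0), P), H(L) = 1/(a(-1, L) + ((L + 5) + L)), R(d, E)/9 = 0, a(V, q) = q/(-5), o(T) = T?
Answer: 0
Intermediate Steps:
n(z) = 5 + z (n(z) = z + 5 = 5 + z)
a(V, q) = -q/5 (a(V, q) = q*(-⅕) = -q/5)
R(d, E) = 0 (R(d, E) = 9*0 = 0)
H(L) = 1/(5 + 9*L/5) (H(L) = 1/(-L/5 + ((L + 5) + L)) = 1/(-L/5 + ((5 + L) + L)) = 1/(-L/5 + (5 + 2*L)) = 1/(5 + 9*L/5))
M(P) = 0
106*M(H(o(-2))) = 106*0 = 0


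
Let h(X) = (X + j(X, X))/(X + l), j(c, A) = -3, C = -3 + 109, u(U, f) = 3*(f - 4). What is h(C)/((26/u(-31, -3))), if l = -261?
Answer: 2163/4030 ≈ 0.53672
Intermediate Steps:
u(U, f) = -12 + 3*f (u(U, f) = 3*(-4 + f) = -12 + 3*f)
C = 106
h(X) = (-3 + X)/(-261 + X) (h(X) = (X - 3)/(X - 261) = (-3 + X)/(-261 + X))
h(C)/((26/u(-31, -3))) = ((-3 + 106)/(-261 + 106))/((26/(-12 + 3*(-3)))) = (103/(-155))/((26/(-12 - 9))) = (-1/155*103)/((26/(-21))) = -103/(155*((-1/21*26))) = -103/(155*(-26/21)) = -103/155*(-21/26) = 2163/4030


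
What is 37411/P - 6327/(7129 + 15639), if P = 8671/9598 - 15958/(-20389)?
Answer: 15153143877965525/682952866864 ≈ 22188.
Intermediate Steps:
P = 329957903/195693622 (P = 8671*(1/9598) - 15958*(-1/20389) = 8671/9598 + 15958/20389 = 329957903/195693622 ≈ 1.6861)
37411/P - 6327/(7129 + 15639) = 37411/(329957903/195693622) - 6327/(7129 + 15639) = 37411*(195693622/329957903) - 6327/22768 = 665554008422/29996173 - 6327*1/22768 = 665554008422/29996173 - 6327/22768 = 15153143877965525/682952866864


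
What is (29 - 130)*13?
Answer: -1313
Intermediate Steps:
(29 - 130)*13 = -101*13 = -1313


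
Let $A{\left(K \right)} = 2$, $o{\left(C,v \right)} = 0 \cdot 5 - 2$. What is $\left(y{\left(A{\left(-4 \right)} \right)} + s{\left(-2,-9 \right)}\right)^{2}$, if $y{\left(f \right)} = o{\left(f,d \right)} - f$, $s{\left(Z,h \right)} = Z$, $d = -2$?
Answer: $36$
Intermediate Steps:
$o{\left(C,v \right)} = -2$ ($o{\left(C,v \right)} = 0 - 2 = -2$)
$y{\left(f \right)} = -2 - f$
$\left(y{\left(A{\left(-4 \right)} \right)} + s{\left(-2,-9 \right)}\right)^{2} = \left(\left(-2 - 2\right) - 2\right)^{2} = \left(-4 - 2\right)^{2} = \left(-6\right)^{2} = 36$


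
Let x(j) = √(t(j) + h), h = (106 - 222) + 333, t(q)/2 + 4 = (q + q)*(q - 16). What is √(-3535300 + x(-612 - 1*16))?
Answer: √(-3535300 + √1617937) ≈ 1879.9*I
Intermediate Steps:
t(q) = -8 + 4*q*(-16 + q) (t(q) = -8 + 2*((q + q)*(q - 16)) = -8 + 2*((2*q)*(-16 + q)) = -8 + 2*(2*q*(-16 + q)) = -8 + 4*q*(-16 + q))
h = 217 (h = -116 + 333 = 217)
x(j) = √(209 - 64*j + 4*j²) (x(j) = √((-8 - 64*j + 4*j²) + 217) = √(209 - 64*j + 4*j²))
√(-3535300 + x(-612 - 1*16)) = √(-3535300 + √(209 - 64*(-612 - 1*16) + 4*(-612 - 1*16)²)) = √(-3535300 + √(209 - 64*(-612 - 16) + 4*(-612 - 16)²)) = √(-3535300 + √(209 - 64*(-628) + 4*(-628)²)) = √(-3535300 + √(209 + 40192 + 4*394384)) = √(-3535300 + √(209 + 40192 + 1577536)) = √(-3535300 + √1617937)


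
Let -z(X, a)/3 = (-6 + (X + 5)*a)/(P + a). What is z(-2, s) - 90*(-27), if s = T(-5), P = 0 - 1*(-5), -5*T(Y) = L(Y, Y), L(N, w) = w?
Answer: 4863/2 ≈ 2431.5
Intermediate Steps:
T(Y) = -Y/5
P = 5 (P = 0 + 5 = 5)
s = 1 (s = -⅕*(-5) = 1)
z(X, a) = -3*(-6 + a*(5 + X))/(5 + a) (z(X, a) = -3*(-6 + (X + 5)*a)/(5 + a) = -3*(-6 + (5 + X)*a)/(5 + a) = -3*(-6 + a*(5 + X))/(5 + a))
z(-2, s) - 90*(-27) = 3*(6 - 5*1 - 1*(-2)*1)/(5 + 1) - 90*(-27) = 3*(6 - 5 + 2)/6 + 2430 = 3*(⅙)*3 + 2430 = 3/2 + 2430 = 4863/2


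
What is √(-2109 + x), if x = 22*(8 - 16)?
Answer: I*√2285 ≈ 47.802*I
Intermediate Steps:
x = -176 (x = 22*(-8) = -176)
√(-2109 + x) = √(-2109 - 176) = √(-2285) = I*√2285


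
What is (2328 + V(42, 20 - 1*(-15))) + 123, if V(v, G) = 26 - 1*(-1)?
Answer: 2478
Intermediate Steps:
V(v, G) = 27 (V(v, G) = 26 + 1 = 27)
(2328 + V(42, 20 - 1*(-15))) + 123 = (2328 + 27) + 123 = 2355 + 123 = 2478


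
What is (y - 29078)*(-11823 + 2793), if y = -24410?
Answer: 482996640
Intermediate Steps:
(y - 29078)*(-11823 + 2793) = (-24410 - 29078)*(-11823 + 2793) = -53488*(-9030) = 482996640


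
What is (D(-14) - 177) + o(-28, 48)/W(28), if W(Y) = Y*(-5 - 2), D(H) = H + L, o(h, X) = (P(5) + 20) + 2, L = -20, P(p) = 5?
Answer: -41383/196 ≈ -211.14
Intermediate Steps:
o(h, X) = 27 (o(h, X) = (5 + 20) + 2 = 25 + 2 = 27)
D(H) = -20 + H (D(H) = H - 20 = -20 + H)
W(Y) = -7*Y (W(Y) = Y*(-7) = -7*Y)
(D(-14) - 177) + o(-28, 48)/W(28) = ((-20 - 14) - 177) + 27/((-7*28)) = (-34 - 177) + 27/(-196) = -211 + 27*(-1/196) = -211 - 27/196 = -41383/196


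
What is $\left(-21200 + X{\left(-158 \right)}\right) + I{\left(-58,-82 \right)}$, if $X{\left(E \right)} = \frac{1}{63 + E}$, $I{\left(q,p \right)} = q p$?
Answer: $- \frac{1562181}{95} \approx -16444.0$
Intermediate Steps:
$I{\left(q,p \right)} = p q$
$\left(-21200 + X{\left(-158 \right)}\right) + I{\left(-58,-82 \right)} = \left(-21200 + \frac{1}{63 - 158}\right) - -4756 = \left(-21200 + \frac{1}{-95}\right) + 4756 = \left(-21200 - \frac{1}{95}\right) + 4756 = - \frac{2014001}{95} + 4756 = - \frac{1562181}{95}$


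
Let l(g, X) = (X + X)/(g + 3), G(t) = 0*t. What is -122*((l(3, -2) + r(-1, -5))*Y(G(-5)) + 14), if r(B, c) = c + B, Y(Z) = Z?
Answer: -1708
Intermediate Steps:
G(t) = 0
l(g, X) = 2*X/(3 + g) (l(g, X) = (2*X)/(3 + g) = 2*X/(3 + g))
r(B, c) = B + c
-122*((l(3, -2) + r(-1, -5))*Y(G(-5)) + 14) = -122*((2*(-2)/(3 + 3) + (-1 - 5))*0 + 14) = -122*((2*(-2)/6 - 6)*0 + 14) = -122*((2*(-2)*(⅙) - 6)*0 + 14) = -122*((-⅔ - 6)*0 + 14) = -122*(-20/3*0 + 14) = -122*(0 + 14) = -122*14 = -1708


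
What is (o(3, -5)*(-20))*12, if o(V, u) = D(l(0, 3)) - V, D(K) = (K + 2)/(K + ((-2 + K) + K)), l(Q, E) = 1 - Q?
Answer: 0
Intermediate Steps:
D(K) = (2 + K)/(-2 + 3*K) (D(K) = (2 + K)/(K + (-2 + 2*K)) = (2 + K)/(-2 + 3*K))
o(V, u) = 3 - V (o(V, u) = (2 + (1 - 1*0))/(-2 + 3*(1 - 1*0)) - V = (2 + (1 + 0))/(-2 + 3*(1 + 0)) - V = (2 + 1)/(-2 + 3*1) - V = 3/(-2 + 3) - V = 3/1 - V = 1*3 - V = 3 - V)
(o(3, -5)*(-20))*12 = ((3 - 1*3)*(-20))*12 = ((3 - 3)*(-20))*12 = (0*(-20))*12 = 0*12 = 0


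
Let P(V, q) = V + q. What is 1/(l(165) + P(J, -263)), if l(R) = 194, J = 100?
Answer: 1/31 ≈ 0.032258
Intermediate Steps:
1/(l(165) + P(J, -263)) = 1/(194 + (100 - 263)) = 1/(194 - 163) = 1/31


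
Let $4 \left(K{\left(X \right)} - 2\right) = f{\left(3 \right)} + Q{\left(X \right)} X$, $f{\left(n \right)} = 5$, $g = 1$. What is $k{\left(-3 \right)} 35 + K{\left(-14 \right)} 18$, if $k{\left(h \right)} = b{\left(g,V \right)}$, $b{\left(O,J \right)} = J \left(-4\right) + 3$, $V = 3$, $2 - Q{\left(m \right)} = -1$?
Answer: $- \frac{891}{2} \approx -445.5$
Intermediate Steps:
$Q{\left(m \right)} = 3$ ($Q{\left(m \right)} = 2 - -1 = 2 + 1 = 3$)
$b{\left(O,J \right)} = 3 - 4 J$ ($b{\left(O,J \right)} = - 4 J + 3 = 3 - 4 J$)
$K{\left(X \right)} = \frac{13}{4} + \frac{3 X}{4}$ ($K{\left(X \right)} = 2 + \frac{5 + 3 X}{4} = 2 + \left(\frac{5}{4} + \frac{3 X}{4}\right) = \frac{13}{4} + \frac{3 X}{4}$)
$k{\left(h \right)} = -9$ ($k{\left(h \right)} = 3 - 12 = -9$)
$k{\left(-3 \right)} 35 + K{\left(-14 \right)} 18 = \left(-9\right) 35 + \left(\frac{13}{4} + \frac{3}{4} \left(-14\right)\right) 18 = -315 + \left(\frac{13}{4} - \frac{21}{2}\right) 18 = -315 - \frac{261}{2} = - \frac{891}{2}$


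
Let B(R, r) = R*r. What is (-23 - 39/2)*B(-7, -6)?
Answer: -1785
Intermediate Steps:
(-23 - 39/2)*B(-7, -6) = (-23 - 39/2)*(-7*(-6)) = (-23 - 39*½)*42 = (-23 - 39/2)*42 = -85/2*42 = -1785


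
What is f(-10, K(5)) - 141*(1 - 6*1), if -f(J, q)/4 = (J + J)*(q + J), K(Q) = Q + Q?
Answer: 705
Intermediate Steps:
K(Q) = 2*Q
f(J, q) = -8*J*(J + q) (f(J, q) = -4*(J + J)*(q + J) = -4*2*J*(J + q) = -8*J*(J + q))
f(-10, K(5)) - 141*(1 - 6*1) = -8*(-10)*(-10 + 2*5) - 141*(1 - 6*1) = -8*(-10)*(-10 + 10) - 141*(1 - 6) = -8*(-10)*0 - 141*(-5) = 0 + 705 = 705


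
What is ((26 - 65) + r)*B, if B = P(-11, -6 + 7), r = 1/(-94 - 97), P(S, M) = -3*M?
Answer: 22350/191 ≈ 117.02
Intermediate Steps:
r = -1/191 (r = 1/(-191) = -1/191 ≈ -0.0052356)
B = -3 (B = -3*(-6 + 7) = -3*1 = -3)
((26 - 65) + r)*B = ((26 - 65) - 1/191)*(-3) = (-39 - 1/191)*(-3) = -7450/191*(-3) = 22350/191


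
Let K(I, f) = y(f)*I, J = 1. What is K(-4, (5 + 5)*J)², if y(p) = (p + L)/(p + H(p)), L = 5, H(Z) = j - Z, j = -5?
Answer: 144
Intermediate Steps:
H(Z) = -5 - Z
y(p) = -1 - p/5 (y(p) = (p + 5)/(p + (-5 - p)) = (5 + p)/(-5) = (5 + p)*(-⅕) = -1 - p/5)
K(I, f) = I*(-1 - f/5) (K(I, f) = (-1 - f/5)*I = I*(-1 - f/5))
K(-4, (5 + 5)*J)² = (-⅕*(-4)*(5 + (5 + 5)*1))² = (-⅕*(-4)*(5 + 10*1))² = (-⅕*(-4)*(5 + 10))² = (-⅕*(-4)*15)² = 12² = 144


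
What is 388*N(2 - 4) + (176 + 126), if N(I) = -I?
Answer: 1078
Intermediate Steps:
388*N(2 - 4) + (176 + 126) = 388*(-(2 - 4)) + (176 + 126) = 388*(-1*(-2)) + 302 = 388*2 + 302 = 776 + 302 = 1078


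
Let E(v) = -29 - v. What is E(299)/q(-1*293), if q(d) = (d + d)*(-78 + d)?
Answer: -164/108703 ≈ -0.0015087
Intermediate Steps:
q(d) = 2*d*(-78 + d) (q(d) = (2*d)*(-78 + d) = 2*d*(-78 + d))
E(299)/q(-1*293) = (-29 - 1*299)/((2*(-1*293)*(-78 - 1*293))) = (-29 - 299)/((2*(-293)*(-78 - 293))) = -328/(2*(-293)*(-371)) = -328/217406 = -328*1/217406 = -164/108703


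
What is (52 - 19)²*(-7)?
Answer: -7623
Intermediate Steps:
(52 - 19)²*(-7) = 33²*(-7) = 1089*(-7) = -7623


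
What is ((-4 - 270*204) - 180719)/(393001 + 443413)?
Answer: -235803/836414 ≈ -0.28192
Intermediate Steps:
((-4 - 270*204) - 180719)/(393001 + 443413) = ((-4 - 55080) - 180719)/836414 = (-55084 - 180719)*(1/836414) = -235803*1/836414 = -235803/836414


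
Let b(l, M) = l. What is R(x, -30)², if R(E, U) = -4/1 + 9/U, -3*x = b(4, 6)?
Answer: 1849/100 ≈ 18.490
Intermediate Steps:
x = -4/3 (x = -⅓*4 = -4/3 ≈ -1.3333)
R(E, U) = -4 + 9/U (R(E, U) = -4*1 + 9/U = -4 + 9/U)
R(x, -30)² = (-4 + 9/(-30))² = (-4 + 9*(-1/30))² = (-4 - 3/10)² = (-43/10)² = 1849/100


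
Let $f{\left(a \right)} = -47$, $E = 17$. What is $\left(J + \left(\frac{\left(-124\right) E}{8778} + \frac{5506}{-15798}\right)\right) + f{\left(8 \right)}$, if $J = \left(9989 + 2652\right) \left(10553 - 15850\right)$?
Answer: $- \frac{257932993310103}{3852079} \approx -6.6959 \cdot 10^{7}$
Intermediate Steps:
$J = -66959377$ ($J = 12641 \left(-5297\right) = -66959377$)
$\left(J + \left(\frac{\left(-124\right) E}{8778} + \frac{5506}{-15798}\right)\right) + f{\left(8 \right)} = \left(-66959377 + \left(\frac{\left(-124\right) 17}{8778} + \frac{5506}{-15798}\right)\right) - 47 = \left(-66959377 + \left(\left(-2108\right) \frac{1}{8778} + 5506 \left(- \frac{1}{15798}\right)\right)\right) - 47 = \left(-66959377 - \frac{2267607}{3852079}\right) - 47 = - \frac{257932812262390}{3852079} - 47 = - \frac{257932993310103}{3852079}$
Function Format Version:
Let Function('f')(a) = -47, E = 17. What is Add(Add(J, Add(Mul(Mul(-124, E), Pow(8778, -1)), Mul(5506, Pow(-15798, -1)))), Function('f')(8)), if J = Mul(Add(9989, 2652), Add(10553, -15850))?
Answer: Rational(-257932993310103, 3852079) ≈ -6.6959e+7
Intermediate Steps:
J = -66959377 (J = Mul(12641, -5297) = -66959377)
Add(Add(J, Add(Mul(Mul(-124, E), Pow(8778, -1)), Mul(5506, Pow(-15798, -1)))), Function('f')(8)) = Add(Add(-66959377, Add(Mul(Mul(-124, 17), Pow(8778, -1)), Mul(5506, Pow(-15798, -1)))), -47) = Add(Add(-66959377, Add(Mul(-2108, Rational(1, 8778)), Mul(5506, Rational(-1, 15798)))), -47) = Add(Add(-66959377, Add(Rational(-1054, 4389), Rational(-2753, 7899))), -47) = Add(Add(-66959377, Rational(-2267607, 3852079)), -47) = Add(Rational(-257932812262390, 3852079), -47) = Rational(-257932993310103, 3852079)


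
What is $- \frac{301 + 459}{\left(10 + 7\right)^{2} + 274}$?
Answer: $- \frac{760}{563} \approx -1.3499$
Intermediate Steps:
$- \frac{301 + 459}{\left(10 + 7\right)^{2} + 274} = - \frac{760}{17^{2} + 274} = - \frac{760}{289 + 274} = - \frac{760}{563}$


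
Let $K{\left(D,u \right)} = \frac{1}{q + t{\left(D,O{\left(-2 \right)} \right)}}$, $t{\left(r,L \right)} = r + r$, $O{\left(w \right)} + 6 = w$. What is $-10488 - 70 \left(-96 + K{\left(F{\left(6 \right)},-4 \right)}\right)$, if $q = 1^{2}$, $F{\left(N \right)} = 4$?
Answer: $- \frac{33982}{9} \approx -3775.8$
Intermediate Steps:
$q = 1$
$O{\left(w \right)} = -6 + w$
$t{\left(r,L \right)} = 2 r$
$K{\left(D,u \right)} = \frac{1}{1 + 2 D}$
$-10488 - 70 \left(-96 + K{\left(F{\left(6 \right)},-4 \right)}\right) = -10488 - 70 \left(-96 + \frac{1}{1 + 2 \cdot 4}\right) = -10488 - 70 \left(-96 + \frac{1}{1 + 8}\right) = -10488 - 70 \left(-96 + \frac{1}{9}\right) = -10488 - - \frac{60410}{9} = -10488 + \frac{60410}{9} = - \frac{33982}{9}$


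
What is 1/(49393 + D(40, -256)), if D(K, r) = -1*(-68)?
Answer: 1/49461 ≈ 2.0218e-5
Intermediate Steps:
D(K, r) = 68
1/(49393 + D(40, -256)) = 1/(49393 + 68) = 1/49461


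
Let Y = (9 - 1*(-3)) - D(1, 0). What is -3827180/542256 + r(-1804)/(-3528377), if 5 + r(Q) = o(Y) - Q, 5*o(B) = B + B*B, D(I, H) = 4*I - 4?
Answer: -213682378541/30273474660 ≈ -7.0584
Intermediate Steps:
D(I, H) = -4 + 4*I
Y = 12 (Y = (9 - 1*(-3)) - (-4 + 4*1) = (9 + 3) - (-4 + 4) = 12 - 1*0 = 12 + 0 = 12)
o(B) = B/5 + B²/5 (o(B) = (B + B*B)/5 = (B + B²)/5 = B/5 + B²/5)
r(Q) = 131/5 - Q (r(Q) = -5 + ((⅕)*12*(1 + 12) - Q) = -5 + ((⅕)*12*13 - Q) = -5 + (156/5 - Q) = 131/5 - Q)
-3827180/542256 + r(-1804)/(-3528377) = -3827180/542256 + (131/5 - 1*(-1804))/(-3528377) = -3827180*1/542256 + (131/5 + 1804)*(-1/3528377) = -956795/135564 + (9151/5)*(-1/3528377) = -956795/135564 - 9151/17641885 = -213682378541/30273474660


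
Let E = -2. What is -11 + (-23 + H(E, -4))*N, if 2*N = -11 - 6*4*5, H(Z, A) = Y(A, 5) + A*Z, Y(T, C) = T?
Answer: 2467/2 ≈ 1233.5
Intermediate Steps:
H(Z, A) = A + A*Z
N = -131/2 (N = (-11 - 6*4*5)/2 = (-11 - 24*5)/2 = (-11 - 1*120)/2 = (-11 - 120)/2 = (½)*(-131) = -131/2 ≈ -65.500)
-11 + (-23 + H(E, -4))*N = -11 + (-23 - 4*(1 - 2))*(-131/2) = -11 + (-23 - 4*(-1))*(-131/2) = -11 + (-23 + 4)*(-131/2) = -11 - 19*(-131/2) = -11 + 2489/2 = 2467/2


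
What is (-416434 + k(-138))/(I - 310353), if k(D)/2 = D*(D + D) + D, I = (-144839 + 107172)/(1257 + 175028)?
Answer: 30015518095/27355308136 ≈ 1.0972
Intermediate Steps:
I = -37667/176285 ≈ -0.21367
k(D) = 2*D + 4*D² (k(D) = 2*(D*(D + D) + D) = 2*(D*(2*D) + D) = 2*(2*D² + D) = 2*(D + 2*D²) = 2*D + 4*D²)
(-416434 + k(-138))/(I - 310353) = (-416434 + 2*(-138)*(1 + 2*(-138)))/(-37667/176285 - 310353) = (-416434 + 2*(-138)*(1 - 276))/(-54710616272/176285) = (-416434 + 2*(-138)*(-275))*(-176285/54710616272) = (-416434 + 75900)*(-176285/54710616272) = -340534*(-176285/54710616272) = 30015518095/27355308136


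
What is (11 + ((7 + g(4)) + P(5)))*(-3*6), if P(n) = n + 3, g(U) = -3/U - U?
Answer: -765/2 ≈ -382.50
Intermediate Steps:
g(U) = -U - 3/U
P(n) = 3 + n
(11 + ((7 + g(4)) + P(5)))*(-3*6) = (11 + ((7 + (-1*4 - 3/4)) + (3 + 5)))*(-3*6) = (11 + ((7 + (-4 - 3*¼)) + 8))*(-18) = (11 + ((7 + (-4 - ¾)) + 8))*(-18) = (11 + ((7 - 19/4) + 8))*(-18) = (11 + (9/4 + 8))*(-18) = (11 + 41/4)*(-18) = (85/4)*(-18) = -765/2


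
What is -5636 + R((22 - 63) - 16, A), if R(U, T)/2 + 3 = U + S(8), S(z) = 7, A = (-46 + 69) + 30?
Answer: -5742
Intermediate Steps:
A = 53 (A = 23 + 30 = 53)
R(U, T) = 8 + 2*U (R(U, T) = -6 + 2*(U + 7) = -6 + 2*(7 + U) = -6 + (14 + 2*U) = 8 + 2*U)
-5636 + R((22 - 63) - 16, A) = -5636 + (8 + 2*((22 - 63) - 16)) = -5636 + (8 + 2*(-41 - 16)) = -5636 + (8 + 2*(-57)) = -5636 + (8 - 114) = -5636 - 106 = -5742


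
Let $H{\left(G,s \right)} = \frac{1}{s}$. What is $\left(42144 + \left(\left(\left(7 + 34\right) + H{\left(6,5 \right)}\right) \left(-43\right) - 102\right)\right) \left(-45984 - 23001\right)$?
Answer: $-2778053544$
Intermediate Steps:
$\left(42144 + \left(\left(\left(7 + 34\right) + H{\left(6,5 \right)}\right) \left(-43\right) - 102\right)\right) \left(-45984 - 23001\right) = \left(42144 + \left(\left(\left(7 + 34\right) + \frac{1}{5}\right) \left(-43\right) - 102\right)\right) \left(-45984 - 23001\right) = \left(42144 + \left(\left(41 + \frac{1}{5}\right) \left(-43\right) - 102\right)\right) \left(-68985\right) = \left(42144 + \left(\frac{206}{5} \left(-43\right) - 102\right)\right) \left(-68985\right) = \left(42144 - \frac{9368}{5}\right) \left(-68985\right) = \frac{201352}{5} \left(-68985\right) = -2778053544$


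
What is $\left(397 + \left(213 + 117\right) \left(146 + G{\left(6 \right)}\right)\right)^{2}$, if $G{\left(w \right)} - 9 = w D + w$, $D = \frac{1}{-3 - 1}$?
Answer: $2812393024$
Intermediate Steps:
$D = - \frac{1}{4}$ ($D = \frac{1}{-4} = - \frac{1}{4} \approx -0.25$)
$G{\left(w \right)} = 9 + \frac{3 w}{4}$ ($G{\left(w \right)} = 9 + \left(w \left(- \frac{1}{4}\right) + w\right) = 9 + \left(- \frac{w}{4} + w\right) = 9 + \frac{3 w}{4}$)
$\left(397 + \left(213 + 117\right) \left(146 + G{\left(6 \right)}\right)\right)^{2} = \left(397 + \left(213 + 117\right) \left(146 + \left(9 + \frac{3}{4} \cdot 6\right)\right)\right)^{2} = \left(397 + 330 \left(146 + \left(9 + \frac{9}{2}\right)\right)\right)^{2} = \left(397 + 330 \left(146 + \frac{27}{2}\right)\right)^{2} = \left(397 + 330 \cdot \frac{319}{2}\right)^{2} = \left(397 + 52635\right)^{2} = 53032^{2} = 2812393024$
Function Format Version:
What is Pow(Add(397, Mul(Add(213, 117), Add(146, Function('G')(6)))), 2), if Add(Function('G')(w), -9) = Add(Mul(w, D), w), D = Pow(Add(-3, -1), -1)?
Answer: 2812393024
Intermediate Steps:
D = Rational(-1, 4) (D = Pow(-4, -1) = Rational(-1, 4) ≈ -0.25000)
Function('G')(w) = Add(9, Mul(Rational(3, 4), w)) (Function('G')(w) = Add(9, Add(Mul(w, Rational(-1, 4)), w)) = Add(9, Add(Mul(Rational(-1, 4), w), w)) = Add(9, Mul(Rational(3, 4), w)))
Pow(Add(397, Mul(Add(213, 117), Add(146, Function('G')(6)))), 2) = Pow(Add(397, Mul(Add(213, 117), Add(146, Add(9, Mul(Rational(3, 4), 6))))), 2) = Pow(Add(397, Mul(330, Add(146, Add(9, Rational(9, 2))))), 2) = Pow(Add(397, Mul(330, Add(146, Rational(27, 2)))), 2) = Pow(Add(397, Mul(330, Rational(319, 2))), 2) = Pow(Add(397, 52635), 2) = Pow(53032, 2) = 2812393024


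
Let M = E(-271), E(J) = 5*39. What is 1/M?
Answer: 1/195 ≈ 0.0051282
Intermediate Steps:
E(J) = 195
M = 195
1/M = 1/195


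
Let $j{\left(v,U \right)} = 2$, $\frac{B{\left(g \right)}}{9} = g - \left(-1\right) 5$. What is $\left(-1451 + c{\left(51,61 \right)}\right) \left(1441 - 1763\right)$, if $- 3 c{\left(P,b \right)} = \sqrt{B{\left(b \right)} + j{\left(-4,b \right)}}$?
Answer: $467222 + \frac{644 \sqrt{149}}{3} \approx 4.6984 \cdot 10^{5}$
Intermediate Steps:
$B{\left(g \right)} = 45 + 9 g$ ($B{\left(g \right)} = 9 \left(g - \left(-1\right) 5\right) = 9 \left(g - -5\right) = 9 \left(g + 5\right) = 9 \left(5 + g\right) = 45 + 9 g$)
$c{\left(P,b \right)} = - \frac{\sqrt{47 + 9 b}}{3}$ ($c{\left(P,b \right)} = - \frac{\sqrt{\left(45 + 9 b\right) + 2}}{3} = - \frac{\sqrt{47 + 9 b}}{3}$)
$\left(-1451 + c{\left(51,61 \right)}\right) \left(1441 - 1763\right) = \left(-1451 - \frac{\sqrt{47 + 9 \cdot 61}}{3}\right) \left(1441 - 1763\right) = \left(-1451 - \frac{\sqrt{47 + 549}}{3}\right) \left(1441 - 1763\right) = \left(-1451 - \frac{\sqrt{596}}{3}\right) \left(1441 - 1763\right) = \left(-1451 - \frac{2 \sqrt{149}}{3}\right) \left(-322\right) = 467222 + \frac{644 \sqrt{149}}{3}$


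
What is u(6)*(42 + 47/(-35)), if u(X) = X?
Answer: 8538/35 ≈ 243.94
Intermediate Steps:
u(6)*(42 + 47/(-35)) = 6*(42 + 47/(-35)) = 6*(42 + 47*(-1/35)) = 6*(42 - 47/35) = 6*(1423/35) = 8538/35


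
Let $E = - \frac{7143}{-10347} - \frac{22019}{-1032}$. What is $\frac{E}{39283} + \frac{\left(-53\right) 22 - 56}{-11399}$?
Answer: $\frac{171756971983445}{1593838423188456} \approx 0.10776$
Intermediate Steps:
$E = \frac{78400723}{3559368}$ ($E = \left(-7143\right) \left(- \frac{1}{10347}\right) - - \frac{22019}{1032} = \frac{2381}{3449} + \frac{22019}{1032} = \frac{78400723}{3559368} \approx 22.027$)
$\frac{E}{39283} + \frac{\left(-53\right) 22 - 56}{-11399} = \frac{78400723}{3559368 \cdot 39283} + \frac{\left(-53\right) 22 - 56}{-11399} = \frac{78400723}{3559368} \cdot \frac{1}{39283} + \left(-1166 - 56\right) \left(- \frac{1}{11399}\right) = \frac{78400723}{139822653144} - - \frac{1222}{11399} = \frac{78400723}{139822653144} + \frac{1222}{11399} = \frac{171756971983445}{1593838423188456}$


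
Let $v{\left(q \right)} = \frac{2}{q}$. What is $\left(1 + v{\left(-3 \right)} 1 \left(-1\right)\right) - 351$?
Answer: $- \frac{1048}{3} \approx -349.33$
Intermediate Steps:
$\left(1 + v{\left(-3 \right)} 1 \left(-1\right)\right) - 351 = \left(1 + \frac{2}{-3} \cdot 1 \left(-1\right)\right) - 351 = \left(1 + 2 \left(- \frac{1}{3}\right) \left(-1\right)\right) - 351 = \left(1 - - \frac{2}{3}\right) - 351 = \left(1 + \frac{2}{3}\right) - 351 = \frac{5}{3} - 351 = - \frac{1048}{3}$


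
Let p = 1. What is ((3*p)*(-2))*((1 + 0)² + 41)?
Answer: -252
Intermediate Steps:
((3*p)*(-2))*((1 + 0)² + 41) = ((3*1)*(-2))*((1 + 0)² + 41) = (3*(-2))*(1² + 41) = -6*(1 + 41) = -6*42 = -252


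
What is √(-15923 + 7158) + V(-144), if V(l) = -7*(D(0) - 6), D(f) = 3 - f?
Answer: 21 + I*√8765 ≈ 21.0 + 93.622*I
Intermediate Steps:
V(l) = 21 (V(l) = -7*((3 - 1*0) - 6) = -7*((3 + 0) - 6) = -7*(3 - 6) = -7*(-3) = 21)
√(-15923 + 7158) + V(-144) = √(-15923 + 7158) + 21 = √(-8765) + 21 = I*√8765 + 21 = 21 + I*√8765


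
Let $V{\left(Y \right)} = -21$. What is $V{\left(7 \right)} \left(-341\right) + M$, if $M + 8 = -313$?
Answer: $6840$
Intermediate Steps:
$M = -321$ ($M = -8 - 313 = -321$)
$V{\left(7 \right)} \left(-341\right) + M = \left(-21\right) \left(-341\right) - 321 = 7161 - 321 = 6840$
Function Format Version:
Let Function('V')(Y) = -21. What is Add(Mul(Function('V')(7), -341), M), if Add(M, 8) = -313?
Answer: 6840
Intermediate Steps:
M = -321 (M = Add(-8, -313) = -321)
Add(Mul(Function('V')(7), -341), M) = Add(Mul(-21, -341), -321) = Add(7161, -321) = 6840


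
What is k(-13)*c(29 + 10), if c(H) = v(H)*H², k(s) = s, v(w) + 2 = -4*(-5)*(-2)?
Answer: 830466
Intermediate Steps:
v(w) = -42 (v(w) = -2 - 4*(-5)*(-2) = -2 + 20*(-2) = -2 - 40 = -42)
c(H) = -42*H²
k(-13)*c(29 + 10) = -(-546)*(29 + 10)² = -(-546)*39² = -(-546)*1521 = -13*(-63882) = 830466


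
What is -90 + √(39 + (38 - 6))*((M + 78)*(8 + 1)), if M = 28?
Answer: -90 + 954*√71 ≈ 7948.5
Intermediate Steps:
-90 + √(39 + (38 - 6))*((M + 78)*(8 + 1)) = -90 + √(39 + (38 - 6))*((28 + 78)*(8 + 1)) = -90 + √(39 + 32)*(106*9) = -90 + √71*954 = -90 + 954*√71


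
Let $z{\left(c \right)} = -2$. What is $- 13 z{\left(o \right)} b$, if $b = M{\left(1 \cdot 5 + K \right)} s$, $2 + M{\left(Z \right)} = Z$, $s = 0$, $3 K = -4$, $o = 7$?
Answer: $0$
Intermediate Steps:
$K = - \frac{4}{3}$ ($K = \frac{1}{3} \left(-4\right) = - \frac{4}{3} \approx -1.3333$)
$M{\left(Z \right)} = -2 + Z$
$b = 0$ ($b = \left(-2 + \left(1 \cdot 5 - \frac{4}{3}\right)\right) 0 = \left(-2 + \left(5 - \frac{4}{3}\right)\right) 0 = \left(-2 + \frac{11}{3}\right) 0 = \frac{5}{3} \cdot 0 = 0$)
$- 13 z{\left(o \right)} b = \left(-13\right) \left(-2\right) 0 = 26 \cdot 0 = 0$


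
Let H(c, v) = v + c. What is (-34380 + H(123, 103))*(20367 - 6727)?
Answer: -465860560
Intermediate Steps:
H(c, v) = c + v
(-34380 + H(123, 103))*(20367 - 6727) = (-34380 + (123 + 103))*(20367 - 6727) = (-34380 + 226)*13640 = -34154*13640 = -465860560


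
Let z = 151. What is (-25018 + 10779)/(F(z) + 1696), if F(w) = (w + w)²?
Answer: -14239/92900 ≈ -0.15327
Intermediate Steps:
F(w) = 4*w² (F(w) = (2*w)² = 4*w²)
(-25018 + 10779)/(F(z) + 1696) = (-25018 + 10779)/(4*151² + 1696) = -14239/(4*22801 + 1696) = -14239/(91204 + 1696) = -14239/92900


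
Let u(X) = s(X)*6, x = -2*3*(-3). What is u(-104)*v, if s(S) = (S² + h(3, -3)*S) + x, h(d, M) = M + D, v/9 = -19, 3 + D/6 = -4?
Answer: -15917364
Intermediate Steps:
D = -42 (D = -18 + 6*(-4) = -18 - 24 = -42)
v = -171 (v = 9*(-19) = -171)
x = 18 (x = -6*(-3) = 18)
h(d, M) = -42 + M (h(d, M) = M - 42 = -42 + M)
s(S) = 18 + S² - 45*S (s(S) = (S² + (-42 - 3)*S) + 18 = (S² - 45*S) + 18 = 18 + S² - 45*S)
u(X) = 108 - 270*X + 6*X² (u(X) = (18 + X² - 45*X)*6 = 108 - 270*X + 6*X²)
u(-104)*v = (108 - 270*(-104) + 6*(-104)²)*(-171) = (108 + 28080 + 6*10816)*(-171) = (108 + 28080 + 64896)*(-171) = 93084*(-171) = -15917364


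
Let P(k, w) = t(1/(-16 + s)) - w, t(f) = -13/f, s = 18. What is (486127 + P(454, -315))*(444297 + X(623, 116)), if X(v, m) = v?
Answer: 216416206720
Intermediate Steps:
P(k, w) = -26 - w (P(k, w) = -13/(1/(-16 + 18)) - w = -13/(1/2) - w = -13/½ - w = -13*2 - w = -26 - w)
(486127 + P(454, -315))*(444297 + X(623, 116)) = (486127 + (-26 - 1*(-315)))*(444297 + 623) = (486127 + (-26 + 315))*444920 = (486127 + 289)*444920 = 486416*444920 = 216416206720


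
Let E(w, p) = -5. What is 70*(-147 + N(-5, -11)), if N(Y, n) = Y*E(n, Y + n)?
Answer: -8540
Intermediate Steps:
N(Y, n) = -5*Y (N(Y, n) = Y*(-5) = -5*Y)
70*(-147 + N(-5, -11)) = 70*(-147 - 5*(-5)) = 70*(-147 + 25) = 70*(-122) = -8540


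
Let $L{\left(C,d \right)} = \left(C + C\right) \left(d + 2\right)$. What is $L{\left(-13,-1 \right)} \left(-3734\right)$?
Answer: $97084$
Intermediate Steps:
$L{\left(C,d \right)} = 2 C \left(2 + d\right)$
$L{\left(-13,-1 \right)} \left(-3734\right) = 2 \left(-13\right) \left(2 - 1\right) \left(-3734\right) = 2 \left(-13\right) 1 \left(-3734\right) = \left(-26\right) \left(-3734\right) = 97084$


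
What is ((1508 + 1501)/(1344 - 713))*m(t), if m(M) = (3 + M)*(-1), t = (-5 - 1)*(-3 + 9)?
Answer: 99297/631 ≈ 157.36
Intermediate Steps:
t = -36 (t = -6*6 = -36)
m(M) = -3 - M
((1508 + 1501)/(1344 - 713))*m(t) = ((1508 + 1501)/(1344 - 713))*(-3 - 1*(-36)) = (3009/631)*(-3 + 36) = (3009*(1/631))*33 = (3009/631)*33 = 99297/631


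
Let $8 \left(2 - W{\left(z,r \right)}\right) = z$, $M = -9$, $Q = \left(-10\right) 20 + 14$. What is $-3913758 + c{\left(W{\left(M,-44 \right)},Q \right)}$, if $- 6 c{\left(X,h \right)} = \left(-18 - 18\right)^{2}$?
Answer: $-3913974$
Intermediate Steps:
$Q = -186$ ($Q = -200 + 14 = -186$)
$W{\left(z,r \right)} = 2 - \frac{z}{8}$
$c{\left(X,h \right)} = -216$ ($c{\left(X,h \right)} = - \frac{\left(-18 - 18\right)^{2}}{6} = - \frac{\left(-36\right)^{2}}{6} = \left(- \frac{1}{6}\right) 1296 = -216$)
$-3913758 + c{\left(W{\left(M,-44 \right)},Q \right)} = -3913758 - 216 = -3913974$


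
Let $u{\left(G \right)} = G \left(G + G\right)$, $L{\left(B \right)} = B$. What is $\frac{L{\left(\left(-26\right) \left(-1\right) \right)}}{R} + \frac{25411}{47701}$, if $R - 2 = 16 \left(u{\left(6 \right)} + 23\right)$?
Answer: $\frac{19957884}{36300461} \approx 0.5498$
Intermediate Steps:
$u{\left(G \right)} = 2 G^{2}$ ($u{\left(G \right)} = G 2 G = 2 G^{2}$)
$R = 1522$ ($R = 2 + 16 \left(2 \cdot 6^{2} + 23\right) = 2 + 16 \left(2 \cdot 36 + 23\right) = 2 + 16 \left(72 + 23\right) = 2 + 16 \cdot 95 = 2 + 1520 = 1522$)
$\frac{L{\left(\left(-26\right) \left(-1\right) \right)}}{R} + \frac{25411}{47701} = \frac{\left(-26\right) \left(-1\right)}{1522} + \frac{25411}{47701} = 26 \cdot \frac{1}{1522} + 25411 \cdot \frac{1}{47701} = \frac{13}{761} + \frac{25411}{47701} = \frac{19957884}{36300461}$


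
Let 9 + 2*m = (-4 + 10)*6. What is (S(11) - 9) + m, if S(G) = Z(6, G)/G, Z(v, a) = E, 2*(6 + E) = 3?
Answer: 45/11 ≈ 4.0909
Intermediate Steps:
E = -9/2 (E = -6 + (½)*3 = -6 + 3/2 = -9/2 ≈ -4.5000)
Z(v, a) = -9/2
m = 27/2 (m = -9/2 + ((-4 + 10)*6)/2 = -9/2 + (6*6)/2 = -9/2 + (½)*36 = -9/2 + 18 = 27/2 ≈ 13.500)
S(G) = -9/(2*G)
(S(11) - 9) + m = (-9/2/11 - 9) + 27/2 = (-9/2*1/11 - 9) + 27/2 = (-9/22 - 9) + 27/2 = -207/22 + 27/2 = 45/11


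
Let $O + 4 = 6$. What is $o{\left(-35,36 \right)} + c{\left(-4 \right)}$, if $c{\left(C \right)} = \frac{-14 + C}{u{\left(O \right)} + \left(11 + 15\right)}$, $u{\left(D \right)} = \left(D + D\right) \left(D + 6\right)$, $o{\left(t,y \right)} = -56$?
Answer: $- \frac{1633}{29} \approx -56.31$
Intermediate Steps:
$O = 2$ ($O = -4 + 6 = 2$)
$u{\left(D \right)} = 2 D \left(6 + D\right)$
$c{\left(C \right)} = - \frac{7}{29} + \frac{C}{58}$ ($c{\left(C \right)} = \frac{-14 + C}{2 \cdot 2 \left(6 + 2\right) + \left(11 + 15\right)} = \frac{-14 + C}{2 \cdot 2 \cdot 8 + 26} = \frac{-14 + C}{32 + 26} = \frac{-14 + C}{58} = \left(-14 + C\right) \frac{1}{58} = - \frac{7}{29} + \frac{C}{58}$)
$o{\left(-35,36 \right)} + c{\left(-4 \right)} = -56 + \left(- \frac{7}{29} + \frac{1}{58} \left(-4\right)\right) = -56 - \frac{9}{29} = - \frac{1633}{29}$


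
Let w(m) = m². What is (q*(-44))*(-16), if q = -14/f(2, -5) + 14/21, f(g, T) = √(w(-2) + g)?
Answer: 1408/3 - 4928*√6/3 ≈ -3554.4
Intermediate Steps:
f(g, T) = √(4 + g) (f(g, T) = √((-2)² + g) = √(4 + g))
q = ⅔ - 7*√6/3 (q = -14/√(4 + 2) + 14/21 = -14*√6/6 + 14*(1/21) = -7*√6/3 + ⅔ = ⅔ - 7*√6/3 ≈ -5.0488)
(q*(-44))*(-16) = ((⅔ - 7*√6/3)*(-44))*(-16) = (-88/3 + 308*√6/3)*(-16) = 1408/3 - 4928*√6/3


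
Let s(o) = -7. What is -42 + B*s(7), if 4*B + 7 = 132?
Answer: -1043/4 ≈ -260.75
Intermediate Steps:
B = 125/4 (B = -7/4 + (¼)*132 = -7/4 + 33 = 125/4 ≈ 31.250)
-42 + B*s(7) = -42 + (125/4)*(-7) = -42 - 875/4 = -1043/4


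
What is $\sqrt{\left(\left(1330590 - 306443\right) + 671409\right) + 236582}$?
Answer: $3 \sqrt{214682} \approx 1390.0$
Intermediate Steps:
$\sqrt{\left(\left(1330590 - 306443\right) + 671409\right) + 236582} = \sqrt{\left(1024147 + 671409\right) + 236582} = \sqrt{1695556 + 236582} = \sqrt{1932138} = 3 \sqrt{214682}$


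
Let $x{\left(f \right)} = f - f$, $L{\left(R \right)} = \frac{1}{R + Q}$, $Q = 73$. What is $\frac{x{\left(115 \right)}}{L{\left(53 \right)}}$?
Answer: $0$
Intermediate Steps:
$L{\left(R \right)} = \frac{1}{73 + R}$ ($L{\left(R \right)} = \frac{1}{R + 73} = \frac{1}{73 + R}$)
$x{\left(f \right)} = 0$
$\frac{x{\left(115 \right)}}{L{\left(53 \right)}} = \frac{0}{\frac{1}{73 + 53}} = \frac{0}{\frac{1}{126}} = 0 \frac{1}{\frac{1}{126}} = 0 \cdot 126 = 0$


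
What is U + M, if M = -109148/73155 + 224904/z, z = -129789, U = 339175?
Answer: 357815455771637/1054968255 ≈ 3.3917e+5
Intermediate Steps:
M = -3402117988/1054968255 (M = -109148/73155 + 224904/(-129789) = -109148*1/73155 + 224904*(-1/129789) = -109148/73155 - 74968/43263 = -3402117988/1054968255 ≈ -3.2249)
U + M = 339175 - 3402117988/1054968255 = 357815455771637/1054968255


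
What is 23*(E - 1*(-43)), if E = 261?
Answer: 6992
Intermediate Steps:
23*(E - 1*(-43)) = 23*(261 - 1*(-43)) = 23*(261 + 43) = 23*304 = 6992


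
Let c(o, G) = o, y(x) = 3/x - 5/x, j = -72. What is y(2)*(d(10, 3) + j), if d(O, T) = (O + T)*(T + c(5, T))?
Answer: -32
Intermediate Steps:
y(x) = -2/x
d(O, T) = (5 + T)*(O + T) (d(O, T) = (O + T)*(T + 5) = (O + T)*(5 + T) = (5 + T)*(O + T))
y(2)*(d(10, 3) + j) = (-2/2)*((3² + 5*10 + 5*3 + 10*3) - 72) = (-2*½)*((9 + 50 + 15 + 30) - 72) = -(104 - 72) = -1*32 = -32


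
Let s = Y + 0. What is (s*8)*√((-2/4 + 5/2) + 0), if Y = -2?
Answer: -16*√2 ≈ -22.627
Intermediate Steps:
s = -2 (s = -2 + 0 = -2)
(s*8)*√((-2/4 + 5/2) + 0) = (-2*8)*√((-2/4 + 5/2) + 0) = -16*√((-2*¼ + 5*(½)) + 0) = -16*√((-½ + 5/2) + 0) = -16*√(2 + 0) = -16*√2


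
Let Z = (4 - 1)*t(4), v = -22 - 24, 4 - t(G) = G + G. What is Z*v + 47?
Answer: 599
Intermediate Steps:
t(G) = 4 - 2*G (t(G) = 4 - (G + G) = 4 - 2*G)
v = -46
Z = -12 (Z = (4 - 1)*(4 - 2*4) = 3*(4 - 8) = 3*(-4) = -12)
Z*v + 47 = -12*(-46) + 47 = 552 + 47 = 599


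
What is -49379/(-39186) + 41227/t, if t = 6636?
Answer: 46266673/6191388 ≈ 7.4727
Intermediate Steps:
-49379/(-39186) + 41227/t = -49379/(-39186) + 41227/6636 = -49379*(-1/39186) + 41227*(1/6636) = 49379/39186 + 41227/6636 = 46266673/6191388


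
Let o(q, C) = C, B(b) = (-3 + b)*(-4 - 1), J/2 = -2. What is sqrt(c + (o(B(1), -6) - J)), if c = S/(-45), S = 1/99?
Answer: I*sqrt(490105)/495 ≈ 1.4143*I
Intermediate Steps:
S = 1/99 ≈ 0.010101
J = -4 (J = 2*(-2) = -4)
B(b) = 15 - 5*b (B(b) = (-3 + b)*(-5) = 15 - 5*b)
c = -1/4455 (c = (1/99)/(-45) = (1/99)*(-1/45) = -1/4455 ≈ -0.00022447)
sqrt(c + (o(B(1), -6) - J)) = sqrt(-1/4455 + (-6 - 1*(-4))) = sqrt(-1/4455 + (-6 + 4)) = sqrt(-1/4455 - 2) = sqrt(-8911/4455) = I*sqrt(490105)/495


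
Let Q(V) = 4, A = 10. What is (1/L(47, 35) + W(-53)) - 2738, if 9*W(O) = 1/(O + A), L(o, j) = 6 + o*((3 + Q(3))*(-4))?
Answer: -1388085557/506970 ≈ -2738.0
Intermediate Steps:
L(o, j) = 6 - 28*o (L(o, j) = 6 + o*((3 + 4)*(-4)) = 6 + o*(7*(-4)) = 6 + o*(-28) = 6 - 28*o)
W(O) = 1/(9*(10 + O)) (W(O) = 1/(9*(O + 10)) = 1/(9*(10 + O)))
(1/L(47, 35) + W(-53)) - 2738 = (1/(6 - 28*47) + 1/(9*(10 - 53))) - 2738 = (1/(6 - 1316) + (1/9)/(-43)) - 2738 = (1/(-1310) + (1/9)*(-1/43)) - 2738 = (-1/1310 - 1/387) - 2738 = -1697/506970 - 2738 = -1388085557/506970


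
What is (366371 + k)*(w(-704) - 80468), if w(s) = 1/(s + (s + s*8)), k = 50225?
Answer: -58999858697429/1760 ≈ -3.3523e+10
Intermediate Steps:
w(s) = 1/(10*s) (w(s) = 1/(s + (s + 8*s)) = 1/(s + 9*s) = 1/(10*s))
(366371 + k)*(w(-704) - 80468) = (366371 + 50225)*((1/10)/(-704) - 80468) = 416596*((1/10)*(-1/704) - 80468) = 416596*(-1/7040 - 80468) = 416596*(-566494721/7040) = -58999858697429/1760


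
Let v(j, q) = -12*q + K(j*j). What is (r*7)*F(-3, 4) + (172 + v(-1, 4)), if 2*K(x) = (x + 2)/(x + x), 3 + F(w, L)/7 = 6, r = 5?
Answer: 3439/4 ≈ 859.75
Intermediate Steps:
F(w, L) = 21 (F(w, L) = -21 + 7*6 = -21 + 42 = 21)
K(x) = (2 + x)/(4*x) (K(x) = ((x + 2)/(x + x))/2 = ((2 + x)/((2*x)))/2 = ((2 + x)*(1/(2*x)))/2 = ((2 + x)/(2*x))/2 = (2 + x)/(4*x))
v(j, q) = -12*q + (2 + j²)/(4*j²) (v(j, q) = -12*q + (2 + j*j)/(4*((j*j))) = -12*q + (2 + j²)/(4*(j²)) = -12*q + (2 + j²)/(4*j²))
(r*7)*F(-3, 4) + (172 + v(-1, 4)) = (5*7)*21 + (172 + (¼ + (½)/(-1)² - 12*4)) = 35*21 + (172 + (¼ + (½)*1 - 48)) = 735 + (172 + (¼ + ½ - 48)) = 735 + (172 - 189/4) = 735 + 499/4 = 3439/4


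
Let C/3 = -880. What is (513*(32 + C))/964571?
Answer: -1337904/964571 ≈ -1.3870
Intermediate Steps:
C = -2640 (C = 3*(-880) = -2640)
(513*(32 + C))/964571 = (513*(32 - 2640))/964571 = (513*(-2608))*(1/964571) = -1337904*1/964571 = -1337904/964571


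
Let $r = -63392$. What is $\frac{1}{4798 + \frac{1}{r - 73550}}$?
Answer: $\frac{136942}{657047715} \approx 0.00020842$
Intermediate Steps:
$\frac{1}{4798 + \frac{1}{r - 73550}} = \frac{1}{4798 + \frac{1}{-63392 - 73550}} = \frac{1}{4798 + \frac{1}{-136942}} = \frac{1}{4798 - \frac{1}{136942}} = \frac{1}{\frac{657047715}{136942}} = \frac{136942}{657047715}$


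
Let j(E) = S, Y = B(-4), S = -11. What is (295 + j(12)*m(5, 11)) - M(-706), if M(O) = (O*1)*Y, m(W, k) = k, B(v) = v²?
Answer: 11470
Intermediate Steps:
Y = 16 (Y = (-4)² = 16)
j(E) = -11
M(O) = 16*O (M(O) = (O*1)*16 = O*16 = 16*O)
(295 + j(12)*m(5, 11)) - M(-706) = (295 - 11*11) - 16*(-706) = (295 - 121) - 1*(-11296) = 174 + 11296 = 11470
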